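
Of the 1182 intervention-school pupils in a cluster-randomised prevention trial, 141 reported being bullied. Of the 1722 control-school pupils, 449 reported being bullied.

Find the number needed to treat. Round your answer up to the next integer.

risk, intervention-school pupils = 141/1182 = 0.119289
risk, control-school pupils = 449/1722 = 0.260743
absolute risk difference = 0.141454
1 / 0.141454 = 7.069 → round up → 8

NNT ≈ 8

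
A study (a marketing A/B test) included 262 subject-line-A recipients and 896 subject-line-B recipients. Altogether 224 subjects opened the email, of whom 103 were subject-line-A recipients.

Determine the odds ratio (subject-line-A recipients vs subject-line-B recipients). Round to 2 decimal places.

4.15

subject-line-A recipients without the outcome: 262 − 103 = 159
subject-line-B recipients with the outcome: 224 − 103 = 121
subject-line-B recipients without the outcome: 896 − 121 = 775
odds, subject-line-A recipients = 103/159 = 0.6478
odds, subject-line-B recipients = 121/775 = 0.1561
OR = 0.6478 / 0.1561 = 4.15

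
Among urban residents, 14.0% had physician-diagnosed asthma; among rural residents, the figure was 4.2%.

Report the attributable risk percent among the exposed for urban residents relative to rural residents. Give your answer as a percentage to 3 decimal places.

AR% = (0.14000 − 0.04200) / 0.14000 = 0.7000 → 70.000%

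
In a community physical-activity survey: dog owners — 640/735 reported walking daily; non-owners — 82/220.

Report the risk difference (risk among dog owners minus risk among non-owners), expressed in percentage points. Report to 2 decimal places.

risk, dog owners = 640/735 = 0.8707
risk, non-owners = 82/220 = 0.3727
risk difference = 0.8707 − 0.3727 = 0.4980 → 49.80 percentage points

RD = 49.80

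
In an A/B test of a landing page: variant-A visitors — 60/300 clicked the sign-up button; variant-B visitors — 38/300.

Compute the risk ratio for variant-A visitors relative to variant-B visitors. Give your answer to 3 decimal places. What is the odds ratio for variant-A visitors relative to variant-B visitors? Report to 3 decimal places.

risk, variant-A visitors = 60/300 = 0.2000
risk, variant-B visitors = 38/300 = 0.1267
RR = 0.2000 / 0.1267 = 1.579
odds, variant-A visitors = 60/240 = 0.2500
odds, variant-B visitors = 38/262 = 0.1450
OR = 0.2500 / 0.1450 = 1.724

RR = 1.579; OR = 1.724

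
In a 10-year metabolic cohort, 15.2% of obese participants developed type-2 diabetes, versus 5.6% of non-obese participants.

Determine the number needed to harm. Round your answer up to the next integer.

absolute risk difference = 0.096000
1 / 0.096000 = 10.417 → round up → 11

NNH: 11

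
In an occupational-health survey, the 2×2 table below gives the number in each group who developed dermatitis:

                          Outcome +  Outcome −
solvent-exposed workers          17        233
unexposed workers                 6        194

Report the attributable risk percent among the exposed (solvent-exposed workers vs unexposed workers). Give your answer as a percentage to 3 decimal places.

risk, solvent-exposed workers = 17/250 = 0.06800
risk, unexposed workers = 6/200 = 0.03000
AR% = (0.06800 − 0.03000) / 0.06800 = 0.5588 → 55.882%

AR%: 55.882%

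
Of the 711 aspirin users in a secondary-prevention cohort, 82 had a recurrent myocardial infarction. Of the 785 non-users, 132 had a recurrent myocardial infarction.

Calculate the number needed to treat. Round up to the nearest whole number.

risk, aspirin users = 82/711 = 0.115331
risk, non-users = 132/785 = 0.168153
absolute risk difference = 0.052822
1 / 0.052822 = 18.932 → round up → 19

19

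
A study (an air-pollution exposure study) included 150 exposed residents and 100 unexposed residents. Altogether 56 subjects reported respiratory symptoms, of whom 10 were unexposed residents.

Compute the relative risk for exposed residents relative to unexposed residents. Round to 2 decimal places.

exposed residents with the outcome: 56 − 10 = 46
exposed residents without the outcome: 150 − 46 = 104
unexposed residents without the outcome: 100 − 10 = 90
risk, exposed residents = 46/150 = 0.3067
risk, unexposed residents = 10/100 = 0.1000
RR = 0.3067 / 0.1000 = 3.07

3.07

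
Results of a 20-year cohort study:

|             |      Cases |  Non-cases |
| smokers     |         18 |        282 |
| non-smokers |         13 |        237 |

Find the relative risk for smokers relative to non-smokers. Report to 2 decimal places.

1.15

risk, smokers = 18/300 = 0.0600
risk, non-smokers = 13/250 = 0.0520
RR = 0.0600 / 0.0520 = 1.15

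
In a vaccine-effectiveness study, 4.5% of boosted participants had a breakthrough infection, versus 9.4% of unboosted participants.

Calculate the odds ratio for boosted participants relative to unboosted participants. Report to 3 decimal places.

odds, boosted participants = 0.04500/0.95500 = 0.04712
odds, unboosted participants = 0.09400/0.90600 = 0.10375
OR = 0.04712 / 0.10375 = 0.454

0.454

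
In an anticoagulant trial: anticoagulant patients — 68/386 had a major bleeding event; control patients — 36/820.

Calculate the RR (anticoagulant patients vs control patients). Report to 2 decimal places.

4.01

risk, anticoagulant patients = 68/386 = 0.17617
risk, control patients = 36/820 = 0.04390
RR = 0.17617 / 0.04390 = 4.01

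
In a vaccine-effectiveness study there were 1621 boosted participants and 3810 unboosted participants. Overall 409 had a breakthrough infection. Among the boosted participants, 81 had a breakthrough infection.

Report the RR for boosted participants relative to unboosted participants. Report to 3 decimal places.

boosted participants without the outcome: 1621 − 81 = 1540
unboosted participants with the outcome: 409 − 81 = 328
unboosted participants without the outcome: 3810 − 328 = 3482
risk, boosted participants = 81/1621 = 0.04997
risk, unboosted participants = 328/3810 = 0.08609
RR = 0.04997 / 0.08609 = 0.580

RR: 0.580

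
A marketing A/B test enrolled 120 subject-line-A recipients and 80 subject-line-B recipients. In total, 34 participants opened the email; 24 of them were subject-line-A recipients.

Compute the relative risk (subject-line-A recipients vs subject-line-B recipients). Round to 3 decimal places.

subject-line-A recipients without the outcome: 120 − 24 = 96
subject-line-B recipients with the outcome: 34 − 24 = 10
subject-line-B recipients without the outcome: 80 − 10 = 70
risk, subject-line-A recipients = 24/120 = 0.2000
risk, subject-line-B recipients = 10/80 = 0.1250
RR = 0.2000 / 0.1250 = 1.600

1.600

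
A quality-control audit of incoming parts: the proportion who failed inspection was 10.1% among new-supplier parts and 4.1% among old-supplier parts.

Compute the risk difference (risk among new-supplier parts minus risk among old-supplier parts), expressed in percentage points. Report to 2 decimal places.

RD: 6.00

risk difference = 0.10100 − 0.04100 = 0.06000 → 6.00 percentage points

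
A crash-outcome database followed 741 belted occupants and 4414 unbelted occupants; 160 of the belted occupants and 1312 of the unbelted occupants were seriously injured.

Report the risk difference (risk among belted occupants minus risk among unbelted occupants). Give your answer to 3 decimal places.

-0.081

risk, belted occupants = 160/741 = 0.2159
risk, unbelted occupants = 1312/4414 = 0.2972
risk difference = 0.2159 − 0.2972 = -0.081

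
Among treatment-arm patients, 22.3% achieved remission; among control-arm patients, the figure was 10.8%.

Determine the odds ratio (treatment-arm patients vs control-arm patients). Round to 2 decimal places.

odds, treatment-arm patients = 0.2230/0.7770 = 0.2870
odds, control-arm patients = 0.1080/0.8920 = 0.1211
OR = 0.2870 / 0.1211 = 2.37

2.37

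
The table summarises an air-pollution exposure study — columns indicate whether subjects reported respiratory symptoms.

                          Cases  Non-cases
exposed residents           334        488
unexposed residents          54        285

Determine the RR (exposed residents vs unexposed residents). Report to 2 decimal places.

2.55

risk, exposed residents = 334/822 = 0.4063
risk, unexposed residents = 54/339 = 0.1593
RR = 0.4063 / 0.1593 = 2.55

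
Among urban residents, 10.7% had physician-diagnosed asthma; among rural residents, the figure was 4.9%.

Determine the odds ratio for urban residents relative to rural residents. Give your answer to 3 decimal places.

odds, urban residents = 0.10700/0.89300 = 0.11982
odds, rural residents = 0.04900/0.95100 = 0.05152
OR = 0.11982 / 0.05152 = 2.326

2.326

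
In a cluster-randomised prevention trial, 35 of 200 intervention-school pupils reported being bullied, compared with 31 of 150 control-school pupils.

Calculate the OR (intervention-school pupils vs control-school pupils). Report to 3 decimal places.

OR = (35 × 119) / (165 × 31) = 4165/5115 ≈ 0.814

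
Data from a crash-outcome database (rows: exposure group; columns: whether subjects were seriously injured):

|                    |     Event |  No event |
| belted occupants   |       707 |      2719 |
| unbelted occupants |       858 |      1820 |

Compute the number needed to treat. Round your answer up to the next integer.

NNT = 9

risk, belted occupants = 707/3426 = 0.206363
risk, unbelted occupants = 858/2678 = 0.320388
absolute risk difference = 0.114025
1 / 0.114025 = 8.770 → round up → 9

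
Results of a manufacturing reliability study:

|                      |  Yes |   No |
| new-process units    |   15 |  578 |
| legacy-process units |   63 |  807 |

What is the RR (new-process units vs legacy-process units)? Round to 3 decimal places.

0.349

risk, new-process units = 15/593 = 0.02530
risk, legacy-process units = 63/870 = 0.07241
RR = 0.02530 / 0.07241 = 0.349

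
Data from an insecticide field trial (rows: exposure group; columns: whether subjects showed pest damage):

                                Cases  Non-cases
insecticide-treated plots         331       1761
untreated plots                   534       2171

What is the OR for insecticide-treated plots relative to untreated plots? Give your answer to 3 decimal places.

OR = (331 × 2171) / (1761 × 534) = 718601/940374 ≈ 0.764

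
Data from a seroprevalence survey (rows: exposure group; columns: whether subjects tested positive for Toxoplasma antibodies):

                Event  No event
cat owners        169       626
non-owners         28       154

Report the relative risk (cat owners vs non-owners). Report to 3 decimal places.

risk, cat owners = 169/795 = 0.2126
risk, non-owners = 28/182 = 0.1538
RR = 0.2126 / 0.1538 = 1.382

1.382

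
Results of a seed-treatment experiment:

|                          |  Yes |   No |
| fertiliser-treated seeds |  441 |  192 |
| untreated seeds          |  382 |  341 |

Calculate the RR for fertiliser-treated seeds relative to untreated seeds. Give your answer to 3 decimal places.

risk, fertiliser-treated seeds = 441/633 = 0.6967
risk, untreated seeds = 382/723 = 0.5284
RR = 0.6967 / 0.5284 = 1.319

RR: 1.319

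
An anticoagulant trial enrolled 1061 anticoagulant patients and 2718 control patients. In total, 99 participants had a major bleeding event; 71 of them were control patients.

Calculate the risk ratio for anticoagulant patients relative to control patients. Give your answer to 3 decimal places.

anticoagulant patients with the outcome: 99 − 71 = 28
anticoagulant patients without the outcome: 1061 − 28 = 1033
control patients without the outcome: 2718 − 71 = 2647
risk, anticoagulant patients = 28/1061 = 0.02639
risk, control patients = 71/2718 = 0.02612
RR = 0.02639 / 0.02612 = 1.010

1.010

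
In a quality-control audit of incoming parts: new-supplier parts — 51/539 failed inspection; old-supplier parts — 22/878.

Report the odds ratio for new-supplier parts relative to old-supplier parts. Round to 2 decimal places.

OR = (51 × 856) / (488 × 22) = 43656/10736 ≈ 4.07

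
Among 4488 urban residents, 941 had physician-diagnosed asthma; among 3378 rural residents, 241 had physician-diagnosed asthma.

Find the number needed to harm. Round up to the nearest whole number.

risk, urban residents = 941/4488 = 0.209670
risk, rural residents = 241/3378 = 0.071344
absolute risk difference = 0.138326
1 / 0.138326 = 7.229 → round up → 8

8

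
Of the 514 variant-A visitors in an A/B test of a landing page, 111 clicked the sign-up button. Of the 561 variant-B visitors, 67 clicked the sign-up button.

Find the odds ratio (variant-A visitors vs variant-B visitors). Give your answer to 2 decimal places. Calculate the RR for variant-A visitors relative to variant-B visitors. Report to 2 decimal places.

OR = 2.03; RR = 1.81

odds, variant-A visitors = 111/403 = 0.2754
odds, variant-B visitors = 67/494 = 0.1356
OR = 0.2754 / 0.1356 = 2.03
risk, variant-A visitors = 111/514 = 0.2160
risk, variant-B visitors = 67/561 = 0.1194
RR = 0.2160 / 0.1194 = 1.81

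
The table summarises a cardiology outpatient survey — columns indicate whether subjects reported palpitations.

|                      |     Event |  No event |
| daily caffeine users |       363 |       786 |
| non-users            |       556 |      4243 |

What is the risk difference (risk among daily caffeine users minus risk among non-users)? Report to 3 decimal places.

RD = 0.200

risk, daily caffeine users = 363/1149 = 0.3159
risk, non-users = 556/4799 = 0.1159
risk difference = 0.3159 − 0.1159 = 0.200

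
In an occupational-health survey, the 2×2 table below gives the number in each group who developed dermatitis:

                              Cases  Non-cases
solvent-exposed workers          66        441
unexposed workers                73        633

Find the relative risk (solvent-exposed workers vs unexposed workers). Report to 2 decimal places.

risk, solvent-exposed workers = 66/507 = 0.1302
risk, unexposed workers = 73/706 = 0.1034
RR = 0.1302 / 0.1034 = 1.26

RR = 1.26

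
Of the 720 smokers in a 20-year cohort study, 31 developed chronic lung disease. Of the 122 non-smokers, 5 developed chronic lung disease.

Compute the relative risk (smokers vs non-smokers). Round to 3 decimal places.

risk, smokers = 31/720 = 0.04306
risk, non-smokers = 5/122 = 0.04098
RR = 0.04306 / 0.04098 = 1.051

RR = 1.051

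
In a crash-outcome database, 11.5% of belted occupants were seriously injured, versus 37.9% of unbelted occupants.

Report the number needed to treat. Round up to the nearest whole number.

NNT: 4

absolute risk difference = 0.264000
1 / 0.264000 = 3.788 → round up → 4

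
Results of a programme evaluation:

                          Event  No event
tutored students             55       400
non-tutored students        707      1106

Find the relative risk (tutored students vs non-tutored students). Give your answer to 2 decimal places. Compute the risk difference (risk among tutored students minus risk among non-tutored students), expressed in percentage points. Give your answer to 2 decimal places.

risk, tutored students = 55/455 = 0.1209
risk, non-tutored students = 707/1813 = 0.3900
RR = 0.1209 / 0.3900 = 0.31
risk difference = 0.1209 − 0.3900 = -0.2691 → -26.91 percentage points

RR = 0.31; RD = -26.91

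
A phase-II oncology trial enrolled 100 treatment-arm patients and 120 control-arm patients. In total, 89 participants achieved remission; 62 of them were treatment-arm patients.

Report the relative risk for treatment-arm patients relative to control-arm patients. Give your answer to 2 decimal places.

treatment-arm patients without the outcome: 100 − 62 = 38
control-arm patients with the outcome: 89 − 62 = 27
control-arm patients without the outcome: 120 − 27 = 93
risk, treatment-arm patients = 62/100 = 0.6200
risk, control-arm patients = 27/120 = 0.2250
RR = 0.6200 / 0.2250 = 2.76

RR = 2.76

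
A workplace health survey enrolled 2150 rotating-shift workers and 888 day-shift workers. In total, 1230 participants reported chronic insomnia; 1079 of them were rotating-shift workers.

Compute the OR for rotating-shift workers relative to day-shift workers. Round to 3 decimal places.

4.917

rotating-shift workers without the outcome: 2150 − 1079 = 1071
day-shift workers with the outcome: 1230 − 1079 = 151
day-shift workers without the outcome: 888 − 151 = 737
OR = (1079 × 737) / (1071 × 151) = 795223/161721 ≈ 4.917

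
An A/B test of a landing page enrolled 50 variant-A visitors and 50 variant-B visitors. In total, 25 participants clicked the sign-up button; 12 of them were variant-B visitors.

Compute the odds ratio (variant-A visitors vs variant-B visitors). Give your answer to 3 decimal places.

variant-A visitors with the outcome: 25 − 12 = 13
variant-A visitors without the outcome: 50 − 13 = 37
variant-B visitors without the outcome: 50 − 12 = 38
OR = (13 × 38) / (37 × 12) = 494/444 ≈ 1.113

1.113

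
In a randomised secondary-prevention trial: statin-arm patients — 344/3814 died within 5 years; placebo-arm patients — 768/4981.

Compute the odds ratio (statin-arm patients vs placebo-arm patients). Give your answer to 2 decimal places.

OR = (344 × 4213) / (3470 × 768) = 1449272/2664960 ≈ 0.54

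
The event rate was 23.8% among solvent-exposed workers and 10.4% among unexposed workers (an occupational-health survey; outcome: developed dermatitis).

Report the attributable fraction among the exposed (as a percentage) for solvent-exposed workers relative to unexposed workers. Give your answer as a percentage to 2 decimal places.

AR% = (0.2380 − 0.1040) / 0.2380 = 0.5630 → 56.30%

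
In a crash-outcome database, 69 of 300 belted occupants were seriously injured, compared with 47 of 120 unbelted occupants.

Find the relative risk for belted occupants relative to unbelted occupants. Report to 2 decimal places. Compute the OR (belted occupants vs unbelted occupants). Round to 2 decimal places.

RR = 0.59; OR = 0.46

risk, belted occupants = 69/300 = 0.2300
risk, unbelted occupants = 47/120 = 0.3917
RR = 0.2300 / 0.3917 = 0.59
odds, belted occupants = 69/231 = 0.2987
odds, unbelted occupants = 47/73 = 0.6438
OR = 0.2987 / 0.6438 = 0.46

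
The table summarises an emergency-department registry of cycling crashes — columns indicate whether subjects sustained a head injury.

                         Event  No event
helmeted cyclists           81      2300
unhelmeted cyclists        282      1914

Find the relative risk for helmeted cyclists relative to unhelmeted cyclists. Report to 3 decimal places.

risk, helmeted cyclists = 81/2381 = 0.03402
risk, unhelmeted cyclists = 282/2196 = 0.12842
RR = 0.03402 / 0.12842 = 0.265

0.265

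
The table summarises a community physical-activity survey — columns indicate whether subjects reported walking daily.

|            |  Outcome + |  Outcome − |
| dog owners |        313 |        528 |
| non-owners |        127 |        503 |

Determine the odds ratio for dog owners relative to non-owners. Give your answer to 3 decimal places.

OR = (313 × 503) / (528 × 127) = 157439/67056 ≈ 2.348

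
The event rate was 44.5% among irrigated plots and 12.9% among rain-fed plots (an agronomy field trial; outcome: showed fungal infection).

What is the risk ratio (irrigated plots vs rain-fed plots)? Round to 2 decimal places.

RR = 0.4450 / 0.1290 = 3.45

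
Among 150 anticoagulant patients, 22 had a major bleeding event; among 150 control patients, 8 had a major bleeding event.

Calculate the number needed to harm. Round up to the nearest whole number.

NNH ≈ 11

risk, anticoagulant patients = 22/150 = 0.146667
risk, control patients = 8/150 = 0.053333
absolute risk difference = 0.093333
1 / 0.093333 = 10.714 → round up → 11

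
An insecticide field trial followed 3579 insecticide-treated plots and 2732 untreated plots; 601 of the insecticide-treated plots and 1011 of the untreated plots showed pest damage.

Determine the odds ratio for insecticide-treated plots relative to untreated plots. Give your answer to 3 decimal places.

0.344

odds, insecticide-treated plots = 601/2978 = 0.2018
odds, untreated plots = 1011/1721 = 0.5874
OR = 0.2018 / 0.5874 = 0.344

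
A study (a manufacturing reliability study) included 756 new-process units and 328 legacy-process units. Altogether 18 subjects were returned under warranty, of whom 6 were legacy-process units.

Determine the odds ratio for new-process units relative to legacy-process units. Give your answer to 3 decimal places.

0.866

new-process units with the outcome: 18 − 6 = 12
new-process units without the outcome: 756 − 12 = 744
legacy-process units without the outcome: 328 − 6 = 322
OR = (12 × 322) / (744 × 6) = 3864/4464 ≈ 0.866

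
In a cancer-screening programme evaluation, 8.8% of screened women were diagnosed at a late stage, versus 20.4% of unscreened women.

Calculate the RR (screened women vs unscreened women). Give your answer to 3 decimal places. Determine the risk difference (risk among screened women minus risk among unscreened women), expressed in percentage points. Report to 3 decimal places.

RR = 0.431; RD = -11.600

RR = 0.0880 / 0.2040 = 0.431
risk difference = 0.0880 − 0.2040 = -0.1160 → -11.600 percentage points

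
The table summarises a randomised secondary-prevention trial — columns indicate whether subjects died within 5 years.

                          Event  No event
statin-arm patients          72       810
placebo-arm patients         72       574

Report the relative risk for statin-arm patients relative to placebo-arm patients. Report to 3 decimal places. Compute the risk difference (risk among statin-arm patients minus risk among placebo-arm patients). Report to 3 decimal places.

risk, statin-arm patients = 72/882 = 0.0816
risk, placebo-arm patients = 72/646 = 0.1115
RR = 0.0816 / 0.1115 = 0.732
risk difference = 0.0816 − 0.1115 = -0.030

RR = 0.732; RD = -0.030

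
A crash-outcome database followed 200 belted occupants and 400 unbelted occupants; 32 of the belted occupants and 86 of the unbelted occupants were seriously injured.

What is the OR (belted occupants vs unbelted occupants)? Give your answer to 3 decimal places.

OR = (32 × 314) / (168 × 86) = 10048/14448 ≈ 0.695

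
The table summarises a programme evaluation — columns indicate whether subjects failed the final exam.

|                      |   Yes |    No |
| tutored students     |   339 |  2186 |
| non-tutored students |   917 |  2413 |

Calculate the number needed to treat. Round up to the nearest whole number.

NNT ≈ 8

risk, tutored students = 339/2525 = 0.134257
risk, non-tutored students = 917/3330 = 0.275375
absolute risk difference = 0.141118
1 / 0.141118 = 7.086 → round up → 8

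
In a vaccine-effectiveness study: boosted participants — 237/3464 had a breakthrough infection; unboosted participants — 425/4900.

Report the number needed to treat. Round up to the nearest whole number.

risk, boosted participants = 237/3464 = 0.068418
risk, unboosted participants = 425/4900 = 0.086735
absolute risk difference = 0.018317
1 / 0.018317 = 54.594 → round up → 55

NNT ≈ 55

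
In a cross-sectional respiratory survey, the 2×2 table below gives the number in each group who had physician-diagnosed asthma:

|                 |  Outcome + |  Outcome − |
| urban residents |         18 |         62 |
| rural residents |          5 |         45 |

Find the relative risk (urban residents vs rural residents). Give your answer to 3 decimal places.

risk, urban residents = 18/80 = 0.2250
risk, rural residents = 5/50 = 0.1000
RR = 0.2250 / 0.1000 = 2.250

RR ≈ 2.250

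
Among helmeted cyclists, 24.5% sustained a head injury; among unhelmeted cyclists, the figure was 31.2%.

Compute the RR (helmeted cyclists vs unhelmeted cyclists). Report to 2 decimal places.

RR = 0.2450 / 0.3120 = 0.79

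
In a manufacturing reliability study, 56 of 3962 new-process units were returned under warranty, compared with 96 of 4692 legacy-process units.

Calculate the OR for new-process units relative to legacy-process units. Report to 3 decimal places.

odds, new-process units = 56/3906 = 0.01434
odds, legacy-process units = 96/4596 = 0.02089
OR = 0.01434 / 0.02089 = 0.686

OR ≈ 0.686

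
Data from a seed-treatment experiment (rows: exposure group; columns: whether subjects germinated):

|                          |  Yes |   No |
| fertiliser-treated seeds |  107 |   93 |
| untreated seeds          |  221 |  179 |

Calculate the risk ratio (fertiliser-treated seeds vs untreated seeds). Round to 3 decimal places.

0.968

risk, fertiliser-treated seeds = 107/200 = 0.5350
risk, untreated seeds = 221/400 = 0.5525
RR = 0.5350 / 0.5525 = 0.968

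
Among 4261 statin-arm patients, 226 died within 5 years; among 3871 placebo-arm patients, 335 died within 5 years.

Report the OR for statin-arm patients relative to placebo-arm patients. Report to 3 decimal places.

odds, statin-arm patients = 226/4035 = 0.0560
odds, placebo-arm patients = 335/3536 = 0.0947
OR = 0.0560 / 0.0947 = 0.591

0.591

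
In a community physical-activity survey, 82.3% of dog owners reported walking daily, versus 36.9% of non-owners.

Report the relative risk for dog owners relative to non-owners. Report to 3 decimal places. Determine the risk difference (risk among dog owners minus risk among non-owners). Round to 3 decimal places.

RR = 0.8230 / 0.3690 = 2.230
risk difference = 0.8230 − 0.3690 = 0.454

RR = 2.230; RD = 0.454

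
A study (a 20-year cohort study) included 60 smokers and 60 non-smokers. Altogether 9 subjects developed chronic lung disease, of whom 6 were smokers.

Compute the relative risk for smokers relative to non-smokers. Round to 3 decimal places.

smokers without the outcome: 60 − 6 = 54
non-smokers with the outcome: 9 − 6 = 3
non-smokers without the outcome: 60 − 3 = 57
risk, smokers = 6/60 = 0.1000
risk, non-smokers = 3/60 = 0.0500
RR = 0.1000 / 0.0500 = 2.000

RR ≈ 2.000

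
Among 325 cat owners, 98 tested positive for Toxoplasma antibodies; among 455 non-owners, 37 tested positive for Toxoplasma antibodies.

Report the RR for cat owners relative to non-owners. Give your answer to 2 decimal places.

risk, cat owners = 98/325 = 0.3015
risk, non-owners = 37/455 = 0.0813
RR = 0.3015 / 0.0813 = 3.71

3.71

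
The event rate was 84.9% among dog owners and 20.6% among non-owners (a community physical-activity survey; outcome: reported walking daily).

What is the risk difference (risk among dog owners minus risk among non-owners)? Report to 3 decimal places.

risk difference = 0.8490 − 0.2060 = 0.643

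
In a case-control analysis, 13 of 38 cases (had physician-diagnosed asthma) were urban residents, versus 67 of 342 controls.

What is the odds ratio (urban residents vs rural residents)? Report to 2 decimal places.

odds, urban residents = 13/67 = 0.1940
odds, rural residents = 25/275 = 0.0909
OR = 0.1940 / 0.0909 = 2.13

OR = 2.13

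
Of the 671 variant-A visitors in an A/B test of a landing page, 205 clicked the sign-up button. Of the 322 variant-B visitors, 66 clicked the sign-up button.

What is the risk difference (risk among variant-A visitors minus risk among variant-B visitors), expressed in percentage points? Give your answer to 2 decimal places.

10.05

risk, variant-A visitors = 205/671 = 0.3055
risk, variant-B visitors = 66/322 = 0.2050
risk difference = 0.3055 − 0.2050 = 0.1005 → 10.05 percentage points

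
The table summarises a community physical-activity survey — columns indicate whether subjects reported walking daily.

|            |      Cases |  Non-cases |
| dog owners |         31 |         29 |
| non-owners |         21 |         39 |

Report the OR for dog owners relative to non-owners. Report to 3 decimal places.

OR = (31 × 39) / (29 × 21) = 1209/609 ≈ 1.985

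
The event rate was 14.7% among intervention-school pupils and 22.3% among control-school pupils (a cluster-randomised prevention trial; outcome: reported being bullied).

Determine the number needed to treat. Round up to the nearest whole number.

14

absolute risk difference = 0.076000
1 / 0.076000 = 13.158 → round up → 14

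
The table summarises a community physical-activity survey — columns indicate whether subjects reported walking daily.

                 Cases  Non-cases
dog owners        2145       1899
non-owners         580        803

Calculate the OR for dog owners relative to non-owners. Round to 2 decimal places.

odds, dog owners = 2145/1899 = 1.1295
odds, non-owners = 580/803 = 0.7223
OR = 1.1295 / 0.7223 = 1.56

OR = 1.56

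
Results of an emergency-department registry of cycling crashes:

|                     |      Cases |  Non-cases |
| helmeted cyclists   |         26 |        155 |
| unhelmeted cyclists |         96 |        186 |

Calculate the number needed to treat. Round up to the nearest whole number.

risk, helmeted cyclists = 26/181 = 0.143646
risk, unhelmeted cyclists = 96/282 = 0.340426
absolute risk difference = 0.196779
1 / 0.196779 = 5.082 → round up → 6

NNT ≈ 6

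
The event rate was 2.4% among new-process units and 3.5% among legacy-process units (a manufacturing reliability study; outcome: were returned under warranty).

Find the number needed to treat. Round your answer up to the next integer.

absolute risk difference = 0.011000
1 / 0.011000 = 90.909 → round up → 91

91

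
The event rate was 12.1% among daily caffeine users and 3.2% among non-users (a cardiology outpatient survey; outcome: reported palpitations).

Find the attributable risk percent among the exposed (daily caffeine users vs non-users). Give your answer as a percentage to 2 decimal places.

AR% = (0.12100 − 0.03200) / 0.12100 = 0.7355 → 73.55%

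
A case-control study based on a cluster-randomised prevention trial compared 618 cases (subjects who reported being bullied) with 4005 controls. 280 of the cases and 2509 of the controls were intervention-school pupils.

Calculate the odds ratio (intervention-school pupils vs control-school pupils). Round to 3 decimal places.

OR = (280 × 1496) / (2509 × 338) = 418880/848042 ≈ 0.494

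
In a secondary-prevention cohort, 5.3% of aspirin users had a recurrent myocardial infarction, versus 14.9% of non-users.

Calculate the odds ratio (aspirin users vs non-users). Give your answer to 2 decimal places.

odds, aspirin users = 0.0530/0.9470 = 0.0560
odds, non-users = 0.1490/0.8510 = 0.1751
OR = 0.0560 / 0.1751 = 0.32

OR: 0.32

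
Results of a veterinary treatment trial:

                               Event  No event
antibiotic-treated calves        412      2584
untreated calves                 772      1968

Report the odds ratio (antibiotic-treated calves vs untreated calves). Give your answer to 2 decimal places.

OR = (412 × 1968) / (2584 × 772) = 810816/1994848 ≈ 0.41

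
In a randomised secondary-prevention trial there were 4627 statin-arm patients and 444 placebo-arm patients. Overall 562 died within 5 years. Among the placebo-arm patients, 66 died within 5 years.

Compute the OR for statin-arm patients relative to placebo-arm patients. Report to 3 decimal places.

statin-arm patients with the outcome: 562 − 66 = 496
statin-arm patients without the outcome: 4627 − 496 = 4131
placebo-arm patients without the outcome: 444 − 66 = 378
OR = (496 × 378) / (4131 × 66) = 187488/272646 ≈ 0.688

0.688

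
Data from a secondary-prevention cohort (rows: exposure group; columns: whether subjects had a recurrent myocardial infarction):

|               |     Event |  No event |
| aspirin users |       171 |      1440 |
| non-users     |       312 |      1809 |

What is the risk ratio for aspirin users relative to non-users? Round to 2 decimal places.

risk, aspirin users = 171/1611 = 0.1061
risk, non-users = 312/2121 = 0.1471
RR = 0.1061 / 0.1471 = 0.72

RR ≈ 0.72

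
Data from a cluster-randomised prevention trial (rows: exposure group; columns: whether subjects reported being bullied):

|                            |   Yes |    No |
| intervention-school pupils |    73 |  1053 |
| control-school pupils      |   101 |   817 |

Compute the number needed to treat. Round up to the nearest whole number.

risk, intervention-school pupils = 73/1126 = 0.064831
risk, control-school pupils = 101/918 = 0.110022
absolute risk difference = 0.045191
1 / 0.045191 = 22.128 → round up → 23

23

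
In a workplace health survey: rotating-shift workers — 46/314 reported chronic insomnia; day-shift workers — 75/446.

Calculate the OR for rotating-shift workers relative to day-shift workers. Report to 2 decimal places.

OR = (46 × 371) / (268 × 75) = 17066/20100 ≈ 0.85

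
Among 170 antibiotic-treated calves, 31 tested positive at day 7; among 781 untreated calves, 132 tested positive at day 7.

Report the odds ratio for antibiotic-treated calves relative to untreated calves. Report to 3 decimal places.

OR = (31 × 649) / (139 × 132) = 20119/18348 ≈ 1.097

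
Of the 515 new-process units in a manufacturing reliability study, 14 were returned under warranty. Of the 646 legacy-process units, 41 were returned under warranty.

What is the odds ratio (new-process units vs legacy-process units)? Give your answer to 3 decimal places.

odds, new-process units = 14/501 = 0.02794
odds, legacy-process units = 41/605 = 0.06777
OR = 0.02794 / 0.06777 = 0.412

OR = 0.412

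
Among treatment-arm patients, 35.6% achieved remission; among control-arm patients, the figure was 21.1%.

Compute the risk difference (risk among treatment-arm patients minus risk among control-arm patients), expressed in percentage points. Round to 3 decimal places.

14.500

risk difference = 0.3560 − 0.2110 = 0.1450 → 14.500 percentage points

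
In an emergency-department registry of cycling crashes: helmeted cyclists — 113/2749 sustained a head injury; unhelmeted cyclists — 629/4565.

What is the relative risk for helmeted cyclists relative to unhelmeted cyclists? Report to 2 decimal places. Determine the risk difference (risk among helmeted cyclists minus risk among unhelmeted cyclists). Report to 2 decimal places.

RR = 0.30; RD = -0.10

risk, helmeted cyclists = 113/2749 = 0.04111
risk, unhelmeted cyclists = 629/4565 = 0.13779
RR = 0.04111 / 0.13779 = 0.30
risk difference = 0.04111 − 0.13779 = -0.10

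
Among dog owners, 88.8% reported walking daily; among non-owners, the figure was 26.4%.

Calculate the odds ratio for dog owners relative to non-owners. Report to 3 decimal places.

22.104

odds, dog owners = 0.8880/0.1120 = 7.9286
odds, non-owners = 0.2640/0.7360 = 0.3587
OR = 7.9286 / 0.3587 = 22.104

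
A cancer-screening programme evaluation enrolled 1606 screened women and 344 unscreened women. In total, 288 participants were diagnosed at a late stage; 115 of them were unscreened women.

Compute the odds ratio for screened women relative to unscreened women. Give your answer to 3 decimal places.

OR ≈ 0.240

screened women with the outcome: 288 − 115 = 173
screened women without the outcome: 1606 − 173 = 1433
unscreened women without the outcome: 344 − 115 = 229
OR = (173 × 229) / (1433 × 115) = 39617/164795 ≈ 0.240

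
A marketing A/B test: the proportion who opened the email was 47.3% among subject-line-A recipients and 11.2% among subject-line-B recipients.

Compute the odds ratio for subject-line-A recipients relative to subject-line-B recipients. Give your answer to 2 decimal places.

odds, subject-line-A recipients = 0.4730/0.5270 = 0.8975
odds, subject-line-B recipients = 0.1120/0.8880 = 0.1261
OR = 0.8975 / 0.1261 = 7.12

7.12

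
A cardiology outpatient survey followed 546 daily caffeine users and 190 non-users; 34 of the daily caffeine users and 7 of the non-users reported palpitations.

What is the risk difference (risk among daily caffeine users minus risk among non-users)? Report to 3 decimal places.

RD: 0.025

risk, daily caffeine users = 34/546 = 0.06227
risk, non-users = 7/190 = 0.03684
risk difference = 0.06227 − 0.03684 = 0.025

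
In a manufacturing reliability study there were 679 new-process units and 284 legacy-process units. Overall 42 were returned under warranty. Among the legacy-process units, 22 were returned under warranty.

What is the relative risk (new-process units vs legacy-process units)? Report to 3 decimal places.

RR ≈ 0.380

new-process units with the outcome: 42 − 22 = 20
new-process units without the outcome: 679 − 20 = 659
legacy-process units without the outcome: 284 − 22 = 262
risk, new-process units = 20/679 = 0.02946
risk, legacy-process units = 22/284 = 0.07746
RR = 0.02946 / 0.07746 = 0.380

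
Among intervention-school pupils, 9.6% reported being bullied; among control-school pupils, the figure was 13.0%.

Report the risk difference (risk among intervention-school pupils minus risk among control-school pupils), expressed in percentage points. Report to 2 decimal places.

risk difference = 0.0960 − 0.1300 = -0.0340 → -3.40 percentage points

RD = -3.40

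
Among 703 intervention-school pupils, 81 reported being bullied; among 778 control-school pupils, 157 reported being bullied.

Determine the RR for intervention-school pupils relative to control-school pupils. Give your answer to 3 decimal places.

RR = 0.571

risk, intervention-school pupils = 81/703 = 0.1152
risk, control-school pupils = 157/778 = 0.2018
RR = 0.1152 / 0.2018 = 0.571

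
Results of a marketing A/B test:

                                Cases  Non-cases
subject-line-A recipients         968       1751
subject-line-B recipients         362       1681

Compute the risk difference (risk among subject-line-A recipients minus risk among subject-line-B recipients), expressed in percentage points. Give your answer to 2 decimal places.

17.88

risk, subject-line-A recipients = 968/2719 = 0.3560
risk, subject-line-B recipients = 362/2043 = 0.1772
risk difference = 0.3560 − 0.1772 = 0.1788 → 17.88 percentage points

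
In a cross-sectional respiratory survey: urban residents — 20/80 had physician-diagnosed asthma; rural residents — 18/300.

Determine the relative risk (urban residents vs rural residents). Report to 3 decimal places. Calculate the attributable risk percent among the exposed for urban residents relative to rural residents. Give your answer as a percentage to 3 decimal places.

RR = 4.167; AR% = 76.000%

risk, urban residents = 20/80 = 0.2500
risk, rural residents = 18/300 = 0.0600
RR = 0.2500 / 0.0600 = 4.167
AR% = (0.2500 − 0.0600) / 0.2500 = 0.7600 → 76.000%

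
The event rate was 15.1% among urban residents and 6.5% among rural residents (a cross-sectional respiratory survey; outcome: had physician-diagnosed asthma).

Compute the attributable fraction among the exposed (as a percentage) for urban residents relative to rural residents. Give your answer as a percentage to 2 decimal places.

AR% = (0.1510 − 0.0650) / 0.1510 = 0.5695 → 56.95%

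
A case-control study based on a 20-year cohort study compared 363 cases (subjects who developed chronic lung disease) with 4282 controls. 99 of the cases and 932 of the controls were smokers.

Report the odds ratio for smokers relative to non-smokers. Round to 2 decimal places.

OR = (99 × 3350) / (932 × 264) = 331650/246048 ≈ 1.35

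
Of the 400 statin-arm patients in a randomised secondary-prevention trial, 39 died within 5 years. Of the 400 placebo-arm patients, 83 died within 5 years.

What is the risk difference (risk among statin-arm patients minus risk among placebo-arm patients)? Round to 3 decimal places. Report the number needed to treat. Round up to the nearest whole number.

risk, statin-arm patients = 39/400 = 0.0975
risk, placebo-arm patients = 83/400 = 0.2075
risk difference = 0.0975 − 0.2075 = -0.110
absolute risk difference = 0.110000
1 / 0.110000 = 9.091 → round up → 10

RD = -0.110; NNT = 10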